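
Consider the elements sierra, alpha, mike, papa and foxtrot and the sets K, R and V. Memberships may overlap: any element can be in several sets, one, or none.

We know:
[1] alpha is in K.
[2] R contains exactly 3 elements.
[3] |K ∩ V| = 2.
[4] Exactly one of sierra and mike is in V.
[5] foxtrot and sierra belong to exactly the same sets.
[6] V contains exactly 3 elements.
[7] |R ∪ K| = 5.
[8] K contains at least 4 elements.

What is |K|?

4

From (1): alpha ∈ K.
Suppose sierra ∉ K: no assignment then satisfies all the clues, so sierra ∈ K.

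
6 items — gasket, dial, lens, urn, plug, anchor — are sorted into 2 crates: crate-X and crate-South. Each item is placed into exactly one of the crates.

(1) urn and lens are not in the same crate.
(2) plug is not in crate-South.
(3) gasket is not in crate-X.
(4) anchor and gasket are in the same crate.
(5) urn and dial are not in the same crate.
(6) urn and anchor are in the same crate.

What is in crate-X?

From (2): plug ∉ crate-South.
From (3): gasket ∉ crate-X.
(4): anchor matches gasket: anchor ∉ crate-X.
(6): urn matches anchor: urn ∉ crate-X.
Only one crate left: gasket ∈ crate-South.
Only one crate left: urn ∈ crate-South.
Only one crate left: plug ∈ crate-X.
Only one crate left: anchor ∈ crate-South.
(1): lens ∉ crate-South.
(5): dial ∉ crate-South.
Only one crate left: dial ∈ crate-X.
Only one crate left: lens ∈ crate-X.

crate-X = {dial, lens, plug}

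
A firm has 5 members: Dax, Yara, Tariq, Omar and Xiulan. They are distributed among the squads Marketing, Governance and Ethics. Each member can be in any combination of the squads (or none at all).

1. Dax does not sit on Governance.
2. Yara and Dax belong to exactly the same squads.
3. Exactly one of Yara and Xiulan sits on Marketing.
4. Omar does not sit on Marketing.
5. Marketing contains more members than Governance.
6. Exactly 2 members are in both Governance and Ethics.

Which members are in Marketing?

From (1): Dax ∉ Governance.
From (4): Omar ∉ Marketing.
(2): Yara matches Dax: Yara ∉ Governance.
Suppose Dax ∉ Marketing: no assignment then satisfies all the clues, so Dax ∈ Marketing.

Marketing = {Dax, Tariq, Yara}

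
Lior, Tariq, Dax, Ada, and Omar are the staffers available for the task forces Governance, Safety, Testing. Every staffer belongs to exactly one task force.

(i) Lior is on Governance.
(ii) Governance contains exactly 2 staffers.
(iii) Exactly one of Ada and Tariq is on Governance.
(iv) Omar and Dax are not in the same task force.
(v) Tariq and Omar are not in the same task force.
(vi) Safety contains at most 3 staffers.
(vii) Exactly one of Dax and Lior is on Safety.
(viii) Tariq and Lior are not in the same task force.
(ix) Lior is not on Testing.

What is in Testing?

From (i): Lior ∈ Governance.
(vii) (exactly one): Dax ∈ Safety.
(viii): Tariq ∉ Governance.
(iii) (exactly one): Ada ∈ Governance.
(iv): Omar ∉ Safety.
(ii): Governance already has 2, so the rest are out.
Only one task force left: Omar ∈ Testing.
(v): Tariq ∉ Testing.
Only one task force left: Tariq ∈ Safety.

Testing = {Omar}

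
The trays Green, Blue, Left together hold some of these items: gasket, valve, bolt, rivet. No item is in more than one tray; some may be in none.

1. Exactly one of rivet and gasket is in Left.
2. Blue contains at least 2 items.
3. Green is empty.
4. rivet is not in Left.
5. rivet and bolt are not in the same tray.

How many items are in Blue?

2

From (4): rivet ∉ Left.
(1) (exactly one): gasket ∈ Left.
(3): Green already has 0, so the rest are out.
Suppose valve ∉ Blue: no assignment then satisfies all the clues, so valve ∈ Blue.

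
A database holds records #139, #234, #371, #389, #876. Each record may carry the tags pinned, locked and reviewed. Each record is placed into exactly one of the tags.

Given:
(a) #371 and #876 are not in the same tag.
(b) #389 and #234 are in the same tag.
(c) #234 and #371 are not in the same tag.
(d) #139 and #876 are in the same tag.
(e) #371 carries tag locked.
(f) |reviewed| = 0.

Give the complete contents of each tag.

From (e): #371 ∈ locked.
(a): #876 ∉ locked.
(c): #234 ∉ locked.
(d): #139 matches #876: #139 ∉ locked.
(f): reviewed already has 0, so the rest are out.
Only one tag left: #139 ∈ pinned.
Only one tag left: #234 ∈ pinned.
Only one tag left: #876 ∈ pinned.
(b): #389 matches #234: #389 ∈ pinned.

pinned = {#139, #234, #389, #876}; locked = {#371}; reviewed = {}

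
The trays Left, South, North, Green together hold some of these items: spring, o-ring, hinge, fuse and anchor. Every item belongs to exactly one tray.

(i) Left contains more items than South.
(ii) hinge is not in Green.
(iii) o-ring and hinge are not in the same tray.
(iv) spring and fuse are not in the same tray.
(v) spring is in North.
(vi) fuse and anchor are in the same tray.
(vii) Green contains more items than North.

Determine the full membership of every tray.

Left = {hinge}; South = {}; North = {spring}; Green = {anchor, fuse, o-ring}

From (ii): hinge ∉ Green.
From (v): spring ∈ North.
(iv): fuse ∉ North.
(vi): anchor matches fuse: anchor ∉ North.
Suppose o-ring ∈ Left: no assignment then satisfies all the clues, so o-ring ∉ Left.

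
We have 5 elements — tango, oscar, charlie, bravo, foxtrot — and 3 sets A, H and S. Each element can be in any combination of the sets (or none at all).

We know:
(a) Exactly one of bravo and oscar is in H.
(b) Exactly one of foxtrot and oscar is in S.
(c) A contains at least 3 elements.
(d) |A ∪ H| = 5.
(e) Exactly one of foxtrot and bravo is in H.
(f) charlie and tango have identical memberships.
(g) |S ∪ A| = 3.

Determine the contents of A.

A = {bravo, foxtrot, oscar}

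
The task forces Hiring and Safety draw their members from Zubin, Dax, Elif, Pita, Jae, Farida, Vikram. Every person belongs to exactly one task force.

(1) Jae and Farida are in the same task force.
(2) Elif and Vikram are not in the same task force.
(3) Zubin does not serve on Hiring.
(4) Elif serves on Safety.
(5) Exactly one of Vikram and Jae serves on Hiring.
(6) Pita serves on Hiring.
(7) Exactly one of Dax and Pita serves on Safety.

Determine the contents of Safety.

Safety = {Dax, Elif, Farida, Jae, Zubin}

From (3): Zubin ∉ Hiring.
From (4): Elif ∈ Safety.
From (6): Pita ∈ Hiring.
(2): Vikram ∉ Safety.
(7) (exactly one): Dax ∈ Safety.
Only one task force left: Zubin ∈ Safety.
Only one task force left: Vikram ∈ Hiring.
(5) (exactly one): Jae ∉ Hiring.
Only one task force left: Jae ∈ Safety.
(1): Farida matches Jae: Farida ∉ Hiring.
(1): Farida matches Jae: Farida ∈ Safety.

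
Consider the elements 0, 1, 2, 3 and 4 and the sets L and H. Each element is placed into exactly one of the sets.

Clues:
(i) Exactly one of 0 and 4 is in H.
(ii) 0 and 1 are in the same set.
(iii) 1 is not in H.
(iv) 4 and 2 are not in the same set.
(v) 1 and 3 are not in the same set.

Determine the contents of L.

L = {0, 1, 2}

From (iii): 1 ∉ H.
(ii): 0 matches 1: 0 ∉ H.
Only one set left: 0 ∈ L.
Only one set left: 1 ∈ L.
(i) (exactly one): 4 ∈ H.
(iv): 2 ∉ H.
(v): 3 ∉ L.
Only one set left: 2 ∈ L.
Only one set left: 3 ∈ H.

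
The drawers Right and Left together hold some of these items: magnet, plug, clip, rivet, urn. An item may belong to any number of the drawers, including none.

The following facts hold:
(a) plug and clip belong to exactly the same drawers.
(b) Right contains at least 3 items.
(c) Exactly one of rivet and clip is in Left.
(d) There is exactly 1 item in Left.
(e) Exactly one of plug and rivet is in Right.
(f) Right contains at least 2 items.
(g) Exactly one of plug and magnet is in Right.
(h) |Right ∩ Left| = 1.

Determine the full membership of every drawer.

Right = {magnet, rivet, urn}; Left = {rivet}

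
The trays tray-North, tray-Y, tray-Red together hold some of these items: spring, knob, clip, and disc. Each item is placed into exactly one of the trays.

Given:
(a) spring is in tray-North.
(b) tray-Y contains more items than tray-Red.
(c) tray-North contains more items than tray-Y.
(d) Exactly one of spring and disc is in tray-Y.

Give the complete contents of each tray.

tray-North = {clip, knob, spring}; tray-Y = {disc}; tray-Red = {}

From (a): spring ∈ tray-North.
(d) (exactly one): disc ∈ tray-Y.
Suppose knob ∉ tray-North: no assignment then satisfies all the clues, so knob ∈ tray-North.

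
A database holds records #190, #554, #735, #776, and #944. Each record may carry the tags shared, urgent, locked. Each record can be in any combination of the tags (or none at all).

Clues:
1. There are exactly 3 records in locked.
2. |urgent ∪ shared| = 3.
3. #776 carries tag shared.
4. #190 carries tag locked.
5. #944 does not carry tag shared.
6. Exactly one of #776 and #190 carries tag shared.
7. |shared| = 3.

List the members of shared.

shared = {#554, #735, #776}

From (3): #776 ∈ shared.
From (4): #190 ∈ locked.
From (5): #944 ∉ shared.
(6) (exactly one): #190 ∉ shared.
(7): only 3 candidates remain for shared, so all are in.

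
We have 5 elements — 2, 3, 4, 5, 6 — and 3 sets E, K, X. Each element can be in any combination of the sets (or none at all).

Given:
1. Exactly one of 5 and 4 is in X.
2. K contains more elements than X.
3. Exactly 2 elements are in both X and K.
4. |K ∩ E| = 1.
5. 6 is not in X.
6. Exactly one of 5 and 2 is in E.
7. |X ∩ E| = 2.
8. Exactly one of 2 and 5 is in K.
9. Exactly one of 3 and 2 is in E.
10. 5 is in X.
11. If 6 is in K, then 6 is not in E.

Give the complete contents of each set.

E = {3, 5}; K = {2, 3, 4, 6}; X = {2, 3, 5}

From (5): 6 ∉ X.
From (10): 5 ∈ X.
(1) (exactly one): 4 ∉ X.
Suppose 2 ∈ E: no assignment then satisfies all the clues, so 2 ∉ E.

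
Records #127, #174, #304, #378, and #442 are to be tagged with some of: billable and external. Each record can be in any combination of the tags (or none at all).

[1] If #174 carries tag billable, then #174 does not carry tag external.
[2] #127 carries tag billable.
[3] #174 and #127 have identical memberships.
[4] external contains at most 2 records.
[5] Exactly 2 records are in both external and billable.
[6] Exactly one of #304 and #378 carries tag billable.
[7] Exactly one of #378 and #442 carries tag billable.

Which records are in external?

external = {#304, #442}

From (2): #127 ∈ billable.
(3): #174 matches #127: #174 ∈ billable.
(1): #174 ∉ external.
(3): #127 matches #174: #127 ∉ external.
Suppose #304 ∉ external: no assignment then satisfies all the clues, so #304 ∈ external.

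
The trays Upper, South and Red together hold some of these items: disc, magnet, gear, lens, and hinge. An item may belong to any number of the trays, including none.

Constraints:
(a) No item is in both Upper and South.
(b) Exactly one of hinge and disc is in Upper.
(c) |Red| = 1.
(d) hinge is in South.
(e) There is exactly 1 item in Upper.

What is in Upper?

From (d): hinge ∈ South.
(a) (disjoint): hinge ∉ Upper.
(b) (exactly one): disc ∈ Upper.
(e): Upper already has 1, so the rest are out.
(a) (disjoint): disc ∉ South.

Upper = {disc}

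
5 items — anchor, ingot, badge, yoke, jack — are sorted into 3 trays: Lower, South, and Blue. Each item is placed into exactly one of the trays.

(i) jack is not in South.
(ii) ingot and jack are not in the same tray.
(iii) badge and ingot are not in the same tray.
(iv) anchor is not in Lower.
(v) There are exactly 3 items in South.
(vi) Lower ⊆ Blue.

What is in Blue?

From (i): jack ∉ South.
From (iv): anchor ∉ Lower.
Suppose anchor ∈ Blue: no assignment then satisfies all the clues, so anchor ∉ Blue.

Blue = {badge, jack}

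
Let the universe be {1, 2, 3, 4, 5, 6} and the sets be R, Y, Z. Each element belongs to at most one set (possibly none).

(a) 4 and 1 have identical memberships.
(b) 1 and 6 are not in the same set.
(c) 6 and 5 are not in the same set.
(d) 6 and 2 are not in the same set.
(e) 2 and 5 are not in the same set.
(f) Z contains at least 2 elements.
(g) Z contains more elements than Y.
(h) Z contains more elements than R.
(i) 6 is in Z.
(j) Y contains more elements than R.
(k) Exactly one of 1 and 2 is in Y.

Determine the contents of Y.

Y = {2}

From (i): 6 ∈ Z.
(b): 1 ∉ Z.
(c): 5 ∉ Z.
(d): 2 ∉ Z.
(a): 4 matches 1: 4 ∉ Z.
(f): only 2 candidates remain for Z, so all are in.
Suppose 1 ∈ Y: no assignment then satisfies all the clues, so 1 ∉ Y.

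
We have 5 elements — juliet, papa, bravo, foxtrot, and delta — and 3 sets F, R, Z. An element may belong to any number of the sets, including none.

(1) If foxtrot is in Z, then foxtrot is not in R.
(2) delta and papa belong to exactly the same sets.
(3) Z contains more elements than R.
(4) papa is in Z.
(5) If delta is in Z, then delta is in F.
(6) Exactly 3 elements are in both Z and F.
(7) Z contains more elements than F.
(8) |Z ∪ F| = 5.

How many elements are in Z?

From (4): papa ∈ Z.
(2): delta matches papa: delta ∈ Z.
(5): delta ∈ F.
(2): papa matches delta: papa ∈ F.
Suppose juliet ∉ Z: no assignment then satisfies all the clues, so juliet ∈ Z.

5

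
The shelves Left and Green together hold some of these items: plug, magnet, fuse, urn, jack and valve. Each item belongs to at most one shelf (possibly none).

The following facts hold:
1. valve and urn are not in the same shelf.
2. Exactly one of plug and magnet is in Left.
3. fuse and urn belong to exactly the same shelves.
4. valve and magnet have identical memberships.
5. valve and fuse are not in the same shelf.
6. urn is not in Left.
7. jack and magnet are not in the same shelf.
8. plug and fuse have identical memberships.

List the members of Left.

Left = {magnet, valve}

From (6): urn ∉ Left.
(3): fuse matches urn: fuse ∉ Left.
(8): plug matches fuse: plug ∉ Left.
(2) (exactly one): magnet ∈ Left.
(4): valve matches magnet: valve ∈ Left.
(7): jack ∉ Left.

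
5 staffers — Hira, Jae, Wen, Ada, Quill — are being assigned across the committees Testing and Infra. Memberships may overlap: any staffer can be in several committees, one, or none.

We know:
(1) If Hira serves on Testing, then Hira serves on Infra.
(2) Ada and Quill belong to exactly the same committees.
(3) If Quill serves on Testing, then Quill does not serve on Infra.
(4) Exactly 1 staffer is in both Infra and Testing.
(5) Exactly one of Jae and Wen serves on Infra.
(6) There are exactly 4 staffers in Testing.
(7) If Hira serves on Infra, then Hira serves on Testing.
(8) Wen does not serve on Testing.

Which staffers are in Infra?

Infra = {Hira, Wen}

From (8): Wen ∉ Testing.
(6): only 4 candidates remain for Testing, so all are in.
(1): Hira ∈ Infra.
(3): Quill ∉ Infra.
(2): Ada matches Quill: Ada ∉ Infra.
Suppose Jae ∈ Infra: no assignment then satisfies all the clues, so Jae ∉ Infra.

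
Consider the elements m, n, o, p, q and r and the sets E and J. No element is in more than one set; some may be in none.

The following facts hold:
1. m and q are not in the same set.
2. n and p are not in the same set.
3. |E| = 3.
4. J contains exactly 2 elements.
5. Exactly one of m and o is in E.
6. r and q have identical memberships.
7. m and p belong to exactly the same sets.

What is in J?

J = {m, p}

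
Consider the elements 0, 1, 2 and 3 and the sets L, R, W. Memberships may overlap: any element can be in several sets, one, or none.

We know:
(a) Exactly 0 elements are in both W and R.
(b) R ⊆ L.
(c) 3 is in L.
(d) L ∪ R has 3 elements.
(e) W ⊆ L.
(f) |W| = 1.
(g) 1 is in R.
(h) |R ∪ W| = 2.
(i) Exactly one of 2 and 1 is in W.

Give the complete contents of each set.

L = {1, 2, 3}; R = {1}; W = {2}

From (c): 3 ∈ L.
From (g): 1 ∈ R.
(b) with 1 ∈ R: 1 ∈ L.
Suppose 0 ∈ L: no assignment then satisfies all the clues, so 0 ∉ L.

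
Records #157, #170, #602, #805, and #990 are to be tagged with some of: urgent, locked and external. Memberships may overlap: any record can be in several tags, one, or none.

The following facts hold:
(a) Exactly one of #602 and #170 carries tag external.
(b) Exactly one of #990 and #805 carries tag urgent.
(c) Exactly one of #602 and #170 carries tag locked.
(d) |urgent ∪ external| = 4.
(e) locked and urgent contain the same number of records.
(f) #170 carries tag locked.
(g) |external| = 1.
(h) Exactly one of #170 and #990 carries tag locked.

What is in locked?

locked = {#157, #170, #805}

From (f): #170 ∈ locked.
(c) (exactly one): #602 ∉ locked.
(h) (exactly one): #990 ∉ locked.
Suppose #157 ∉ locked: no assignment then satisfies all the clues, so #157 ∈ locked.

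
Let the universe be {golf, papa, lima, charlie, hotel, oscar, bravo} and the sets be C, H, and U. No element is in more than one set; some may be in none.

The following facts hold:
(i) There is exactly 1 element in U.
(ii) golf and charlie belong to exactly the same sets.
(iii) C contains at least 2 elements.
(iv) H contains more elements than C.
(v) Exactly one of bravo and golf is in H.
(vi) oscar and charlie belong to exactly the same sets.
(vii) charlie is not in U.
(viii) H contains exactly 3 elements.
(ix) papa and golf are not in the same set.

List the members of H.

H = {charlie, golf, oscar}

From (vii): charlie ∉ U.
(ii): golf matches charlie: golf ∉ U.
(vi): oscar matches charlie: oscar ∉ U.
Suppose golf ∉ H: no assignment then satisfies all the clues, so golf ∈ H.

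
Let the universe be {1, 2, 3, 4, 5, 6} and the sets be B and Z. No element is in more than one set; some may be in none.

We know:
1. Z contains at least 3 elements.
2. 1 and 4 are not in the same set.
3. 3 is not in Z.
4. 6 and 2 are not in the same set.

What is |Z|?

3

From (3): 3 ∉ Z.
Suppose 5 ∈ B: no assignment then satisfies all the clues, so 5 ∉ B.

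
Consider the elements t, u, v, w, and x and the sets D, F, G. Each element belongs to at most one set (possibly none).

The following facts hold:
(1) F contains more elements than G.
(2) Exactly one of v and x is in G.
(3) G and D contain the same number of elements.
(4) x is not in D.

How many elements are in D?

1

From (4): x ∉ D.
Suppose t ∈ G: no assignment then satisfies all the clues, so t ∉ G.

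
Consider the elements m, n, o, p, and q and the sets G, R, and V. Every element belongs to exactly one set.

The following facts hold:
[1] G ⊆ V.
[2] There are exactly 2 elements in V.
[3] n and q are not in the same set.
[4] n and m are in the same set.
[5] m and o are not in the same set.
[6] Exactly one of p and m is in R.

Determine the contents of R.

R = {o, p, q}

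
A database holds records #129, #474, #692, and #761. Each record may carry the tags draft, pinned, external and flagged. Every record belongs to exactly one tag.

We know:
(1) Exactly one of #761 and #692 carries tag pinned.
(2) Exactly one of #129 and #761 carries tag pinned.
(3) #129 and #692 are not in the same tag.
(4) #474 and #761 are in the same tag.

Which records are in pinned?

pinned = {#474, #761}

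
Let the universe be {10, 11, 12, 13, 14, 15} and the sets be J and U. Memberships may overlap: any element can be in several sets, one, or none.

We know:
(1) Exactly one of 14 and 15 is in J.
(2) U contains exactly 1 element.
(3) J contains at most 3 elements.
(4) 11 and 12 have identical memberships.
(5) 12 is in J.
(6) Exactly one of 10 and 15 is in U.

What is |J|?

3

From (5): 12 ∈ J.
(4): 11 matches 12: 11 ∈ J.
Suppose 10 ∈ J: no assignment then satisfies all the clues, so 10 ∉ J.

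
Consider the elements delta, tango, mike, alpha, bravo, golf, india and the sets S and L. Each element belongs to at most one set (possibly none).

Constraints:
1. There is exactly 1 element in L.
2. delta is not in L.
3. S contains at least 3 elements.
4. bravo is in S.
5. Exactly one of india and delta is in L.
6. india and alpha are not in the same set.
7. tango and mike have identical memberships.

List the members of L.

From (2): delta ∉ L.
From (4): bravo ∈ S.
(5) (exactly one): india ∈ L.
(6): alpha ∉ L.
(1): L already has 1, so the rest are out.

L = {india}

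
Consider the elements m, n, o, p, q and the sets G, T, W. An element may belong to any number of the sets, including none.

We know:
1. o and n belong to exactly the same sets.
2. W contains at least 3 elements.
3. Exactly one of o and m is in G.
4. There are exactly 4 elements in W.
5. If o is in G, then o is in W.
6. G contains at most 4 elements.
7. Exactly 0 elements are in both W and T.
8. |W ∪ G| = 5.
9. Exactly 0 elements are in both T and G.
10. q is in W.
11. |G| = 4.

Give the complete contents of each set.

G = {n, o, p, q}; T = {}; W = {m, n, o, q}

From (10): q ∈ W.
Suppose m ∈ G: no assignment then satisfies all the clues, so m ∉ G.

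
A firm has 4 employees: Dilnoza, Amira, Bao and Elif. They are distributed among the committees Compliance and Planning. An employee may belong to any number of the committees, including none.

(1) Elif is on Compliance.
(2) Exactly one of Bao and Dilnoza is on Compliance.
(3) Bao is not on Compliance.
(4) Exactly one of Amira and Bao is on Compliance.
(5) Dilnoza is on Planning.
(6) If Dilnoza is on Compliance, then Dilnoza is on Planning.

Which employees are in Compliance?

From (1): Elif ∈ Compliance.
From (3): Bao ∉ Compliance.
From (5): Dilnoza ∈ Planning.
(2) (exactly one): Dilnoza ∈ Compliance.
(4) (exactly one): Amira ∈ Compliance.

Compliance = {Amira, Dilnoza, Elif}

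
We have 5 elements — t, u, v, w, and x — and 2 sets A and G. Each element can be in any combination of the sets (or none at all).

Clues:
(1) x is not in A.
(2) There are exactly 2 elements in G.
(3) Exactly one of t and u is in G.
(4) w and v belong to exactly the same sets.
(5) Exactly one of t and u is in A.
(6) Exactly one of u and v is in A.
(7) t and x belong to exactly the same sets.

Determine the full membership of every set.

A = {u}; G = {t, x}

From (1): x ∉ A.
(7): t matches x: t ∉ A.
(5) (exactly one): u ∈ A.
(6) (exactly one): v ∉ A.
(4): w matches v: w ∉ A.
Suppose t ∉ G: no assignment then satisfies all the clues, so t ∈ G.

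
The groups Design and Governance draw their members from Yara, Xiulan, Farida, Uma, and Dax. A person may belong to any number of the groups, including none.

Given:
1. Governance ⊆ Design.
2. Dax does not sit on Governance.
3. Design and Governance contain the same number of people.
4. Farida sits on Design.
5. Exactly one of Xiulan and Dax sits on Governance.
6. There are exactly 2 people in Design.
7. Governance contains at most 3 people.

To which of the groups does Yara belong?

From (2): Dax ∉ Governance.
From (4): Farida ∈ Design.
(5) (exactly one): Xiulan ∈ Governance.
(1) with Xiulan ∈ Governance: Xiulan ∈ Design.
(6): Design already has 2, so the rest are out.
(1) contrapositive: Yara ∉ Governance.
(1) contrapositive: Uma ∉ Governance.

Yara: none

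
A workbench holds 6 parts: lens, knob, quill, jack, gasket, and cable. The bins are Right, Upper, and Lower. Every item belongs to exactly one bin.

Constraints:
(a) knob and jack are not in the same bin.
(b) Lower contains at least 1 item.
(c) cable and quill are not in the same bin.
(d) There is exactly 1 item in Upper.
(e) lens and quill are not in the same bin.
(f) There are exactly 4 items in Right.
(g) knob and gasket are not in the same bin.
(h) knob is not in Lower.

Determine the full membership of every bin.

Right = {cable, gasket, jack, lens}; Upper = {knob}; Lower = {quill}

From (h): knob ∉ Lower.
Suppose lens ∉ Right: no assignment then satisfies all the clues, so lens ∈ Right.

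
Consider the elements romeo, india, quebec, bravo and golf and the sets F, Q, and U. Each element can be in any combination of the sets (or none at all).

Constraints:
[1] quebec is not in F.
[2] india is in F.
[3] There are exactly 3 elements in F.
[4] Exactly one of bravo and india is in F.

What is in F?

F = {golf, india, romeo}

From (1): quebec ∉ F.
From (2): india ∈ F.
(4) (exactly one): bravo ∉ F.
(3): only 3 candidates remain for F, so all are in.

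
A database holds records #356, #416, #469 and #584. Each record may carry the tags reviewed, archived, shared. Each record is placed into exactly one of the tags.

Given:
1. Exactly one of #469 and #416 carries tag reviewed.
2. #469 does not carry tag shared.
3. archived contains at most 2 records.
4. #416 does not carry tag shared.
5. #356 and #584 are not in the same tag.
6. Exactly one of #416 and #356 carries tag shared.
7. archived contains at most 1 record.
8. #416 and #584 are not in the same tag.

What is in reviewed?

reviewed = {#469, #584}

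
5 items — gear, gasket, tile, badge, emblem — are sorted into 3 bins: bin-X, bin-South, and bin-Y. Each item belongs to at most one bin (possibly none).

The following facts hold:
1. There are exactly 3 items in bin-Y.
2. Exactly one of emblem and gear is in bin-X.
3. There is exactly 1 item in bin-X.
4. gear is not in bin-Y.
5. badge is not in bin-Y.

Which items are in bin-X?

bin-X = {gear}

From (4): gear ∉ bin-Y.
From (5): badge ∉ bin-Y.
(1): only 3 candidates remain for bin-Y, so all are in.
(2) (exactly one): gear ∈ bin-X.
(3): bin-X already has 1, so the rest are out.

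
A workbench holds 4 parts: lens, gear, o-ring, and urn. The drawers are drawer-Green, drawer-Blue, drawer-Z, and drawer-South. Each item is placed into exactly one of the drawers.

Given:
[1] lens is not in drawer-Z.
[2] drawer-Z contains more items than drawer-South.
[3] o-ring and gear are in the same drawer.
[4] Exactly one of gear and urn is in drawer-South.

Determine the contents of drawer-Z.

drawer-Z = {gear, o-ring}

From (1): lens ∉ drawer-Z.
Suppose gear ∉ drawer-Z: no assignment then satisfies all the clues, so gear ∈ drawer-Z.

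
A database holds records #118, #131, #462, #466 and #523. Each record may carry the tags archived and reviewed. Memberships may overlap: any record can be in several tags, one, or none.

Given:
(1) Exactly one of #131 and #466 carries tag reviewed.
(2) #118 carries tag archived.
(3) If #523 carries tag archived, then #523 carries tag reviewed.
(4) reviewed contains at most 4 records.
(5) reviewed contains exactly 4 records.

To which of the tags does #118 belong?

#118: archived, reviewed

From (2): #118 ∈ archived.
Suppose #118 ∉ reviewed: no assignment then satisfies all the clues, so #118 ∈ reviewed.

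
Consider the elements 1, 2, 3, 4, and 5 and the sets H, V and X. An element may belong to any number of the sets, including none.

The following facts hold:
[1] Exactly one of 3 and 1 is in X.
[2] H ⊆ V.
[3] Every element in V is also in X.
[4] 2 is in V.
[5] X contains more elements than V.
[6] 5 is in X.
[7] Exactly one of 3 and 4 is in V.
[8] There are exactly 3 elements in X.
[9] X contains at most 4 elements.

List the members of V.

V = {2, 3}

From (4): 2 ∈ V.
From (6): 5 ∈ X.
(3) with 2 ∈ V: 2 ∈ X.
Suppose 1 ∈ V: no assignment then satisfies all the clues, so 1 ∉ V.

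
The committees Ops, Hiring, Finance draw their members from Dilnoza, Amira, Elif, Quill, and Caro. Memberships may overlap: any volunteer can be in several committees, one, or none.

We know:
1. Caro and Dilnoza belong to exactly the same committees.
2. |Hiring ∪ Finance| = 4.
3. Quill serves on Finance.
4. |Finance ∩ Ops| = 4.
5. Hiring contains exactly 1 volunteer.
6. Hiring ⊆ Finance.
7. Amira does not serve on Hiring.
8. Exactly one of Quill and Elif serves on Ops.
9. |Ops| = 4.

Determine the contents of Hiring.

Hiring = {Quill}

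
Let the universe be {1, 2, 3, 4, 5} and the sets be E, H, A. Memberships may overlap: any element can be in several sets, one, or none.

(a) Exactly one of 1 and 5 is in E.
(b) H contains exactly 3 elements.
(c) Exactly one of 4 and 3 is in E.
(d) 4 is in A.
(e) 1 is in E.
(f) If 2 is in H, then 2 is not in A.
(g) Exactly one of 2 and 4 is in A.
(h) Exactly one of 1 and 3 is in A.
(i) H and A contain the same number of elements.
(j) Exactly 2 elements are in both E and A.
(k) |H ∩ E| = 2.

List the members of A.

A = {1, 4, 5}

From (d): 4 ∈ A.
From (e): 1 ∈ E.
(a) (exactly one): 5 ∉ E.
(g) (exactly one): 2 ∉ A.
Suppose 1 ∉ A: no assignment then satisfies all the clues, so 1 ∈ A.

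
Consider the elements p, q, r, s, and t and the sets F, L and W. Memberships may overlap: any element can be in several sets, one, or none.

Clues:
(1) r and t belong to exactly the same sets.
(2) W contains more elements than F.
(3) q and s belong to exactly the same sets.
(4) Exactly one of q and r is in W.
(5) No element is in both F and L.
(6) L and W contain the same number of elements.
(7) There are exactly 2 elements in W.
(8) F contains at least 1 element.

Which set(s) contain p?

p: F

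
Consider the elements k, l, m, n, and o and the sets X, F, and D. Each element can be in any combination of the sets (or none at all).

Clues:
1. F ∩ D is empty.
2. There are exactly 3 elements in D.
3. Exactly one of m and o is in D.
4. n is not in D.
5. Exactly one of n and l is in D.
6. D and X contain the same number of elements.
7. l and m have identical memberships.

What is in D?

From (4): n ∉ D.
(5) (exactly one): l ∈ D.
(7): m matches l: m ∈ D.
(1) (disjoint): l ∉ F.
(1) (disjoint): m ∉ F.
(3) (exactly one): o ∉ D.
(2): only 3 candidates remain for D, so all are in.
(1) (disjoint): k ∉ F.

D = {k, l, m}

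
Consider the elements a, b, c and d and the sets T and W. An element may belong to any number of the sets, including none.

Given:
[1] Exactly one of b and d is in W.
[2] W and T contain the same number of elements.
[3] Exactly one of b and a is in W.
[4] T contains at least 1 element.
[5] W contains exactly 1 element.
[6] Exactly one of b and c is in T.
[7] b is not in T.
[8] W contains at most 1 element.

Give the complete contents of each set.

T = {c}; W = {b}

From (7): b ∉ T.
(6) (exactly one): c ∈ T.
Suppose a ∈ T: no assignment then satisfies all the clues, so a ∉ T.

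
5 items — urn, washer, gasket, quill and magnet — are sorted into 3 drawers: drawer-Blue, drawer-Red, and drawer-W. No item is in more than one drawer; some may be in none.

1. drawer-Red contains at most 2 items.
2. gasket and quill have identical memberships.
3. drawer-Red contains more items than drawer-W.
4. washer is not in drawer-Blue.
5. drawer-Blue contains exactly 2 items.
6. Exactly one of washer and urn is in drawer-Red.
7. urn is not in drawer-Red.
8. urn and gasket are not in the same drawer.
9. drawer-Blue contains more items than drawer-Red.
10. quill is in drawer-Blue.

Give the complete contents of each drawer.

drawer-Blue = {gasket, quill}; drawer-Red = {washer}; drawer-W = {}

From (4): washer ∉ drawer-Blue.
From (7): urn ∉ drawer-Red.
From (10): quill ∈ drawer-Blue.
(2): gasket matches quill: gasket ∈ drawer-Blue.
(5): drawer-Blue already has 2, so the rest are out.
(6) (exactly one): washer ∈ drawer-Red.
Suppose urn ∈ drawer-W: no assignment then satisfies all the clues, so urn ∉ drawer-W.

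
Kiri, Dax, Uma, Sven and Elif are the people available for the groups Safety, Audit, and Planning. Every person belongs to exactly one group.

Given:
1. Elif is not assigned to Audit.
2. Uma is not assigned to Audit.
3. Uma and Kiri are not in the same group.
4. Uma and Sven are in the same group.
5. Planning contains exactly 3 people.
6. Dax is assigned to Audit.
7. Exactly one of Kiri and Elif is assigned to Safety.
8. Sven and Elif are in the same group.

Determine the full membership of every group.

Safety = {Kiri}; Audit = {Dax}; Planning = {Elif, Sven, Uma}

From (1): Elif ∉ Audit.
From (2): Uma ∉ Audit.
From (6): Dax ∈ Audit.
(4): Sven matches Uma: Sven ∉ Audit.
Suppose Kiri ∉ Safety: no assignment then satisfies all the clues, so Kiri ∈ Safety.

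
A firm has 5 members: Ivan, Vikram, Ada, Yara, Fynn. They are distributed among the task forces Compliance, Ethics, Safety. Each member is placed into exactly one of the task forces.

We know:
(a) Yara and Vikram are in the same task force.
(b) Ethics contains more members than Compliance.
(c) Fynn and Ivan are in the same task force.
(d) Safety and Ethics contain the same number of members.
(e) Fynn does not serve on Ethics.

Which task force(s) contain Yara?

Yara: Ethics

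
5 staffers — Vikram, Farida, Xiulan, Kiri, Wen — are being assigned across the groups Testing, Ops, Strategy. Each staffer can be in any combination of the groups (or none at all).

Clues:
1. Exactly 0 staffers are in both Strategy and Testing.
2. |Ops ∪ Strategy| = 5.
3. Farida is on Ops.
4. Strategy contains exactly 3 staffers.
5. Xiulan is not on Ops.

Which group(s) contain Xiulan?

Xiulan: Strategy

From (3): Farida ∈ Ops.
From (5): Xiulan ∉ Ops.
Suppose Xiulan ∈ Testing: no assignment then satisfies all the clues, so Xiulan ∉ Testing.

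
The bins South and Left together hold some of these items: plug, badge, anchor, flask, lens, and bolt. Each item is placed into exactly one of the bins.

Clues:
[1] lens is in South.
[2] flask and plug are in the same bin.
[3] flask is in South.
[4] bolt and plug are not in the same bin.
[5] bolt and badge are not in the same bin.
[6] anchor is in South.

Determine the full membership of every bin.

South = {anchor, badge, flask, lens, plug}; Left = {bolt}

From (1): lens ∈ South.
From (3): flask ∈ South.
From (6): anchor ∈ South.
(2): plug matches flask: plug ∈ South.
(4): bolt ∉ South.
Only one bin left: bolt ∈ Left.
(5): badge ∉ Left.
Only one bin left: badge ∈ South.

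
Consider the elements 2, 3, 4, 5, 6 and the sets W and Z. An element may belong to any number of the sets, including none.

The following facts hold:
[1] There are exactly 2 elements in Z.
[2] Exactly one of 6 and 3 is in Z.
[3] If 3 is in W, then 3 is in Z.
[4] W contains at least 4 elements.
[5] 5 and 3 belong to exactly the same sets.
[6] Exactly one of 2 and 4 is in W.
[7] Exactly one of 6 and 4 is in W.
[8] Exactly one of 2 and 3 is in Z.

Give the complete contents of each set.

W = {2, 3, 5, 6}; Z = {3, 5}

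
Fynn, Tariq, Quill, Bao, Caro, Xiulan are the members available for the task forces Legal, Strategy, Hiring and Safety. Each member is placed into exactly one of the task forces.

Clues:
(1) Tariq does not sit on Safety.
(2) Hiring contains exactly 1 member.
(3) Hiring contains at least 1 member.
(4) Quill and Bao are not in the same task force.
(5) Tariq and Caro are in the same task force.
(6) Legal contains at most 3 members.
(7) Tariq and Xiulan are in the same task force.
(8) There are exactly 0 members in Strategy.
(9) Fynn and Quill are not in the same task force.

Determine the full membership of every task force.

Legal = {Caro, Tariq, Xiulan}; Strategy = {}; Hiring = {Quill}; Safety = {Bao, Fynn}

From (1): Tariq ∉ Safety.
(5): Caro matches Tariq: Caro ∉ Safety.
(7): Xiulan matches Tariq: Xiulan ∉ Safety.
(8): Strategy already has 0, so the rest are out.
Suppose Fynn ∈ Legal: no assignment then satisfies all the clues, so Fynn ∉ Legal.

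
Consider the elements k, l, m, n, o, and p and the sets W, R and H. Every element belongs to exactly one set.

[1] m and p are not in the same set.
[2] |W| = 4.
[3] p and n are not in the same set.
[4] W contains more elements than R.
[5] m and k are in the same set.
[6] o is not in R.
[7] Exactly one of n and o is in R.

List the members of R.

R = {n}

From (6): o ∉ R.
(7) (exactly one): n ∈ R.
(3): p ∉ R.
Suppose k ∈ R: no assignment then satisfies all the clues, so k ∉ R.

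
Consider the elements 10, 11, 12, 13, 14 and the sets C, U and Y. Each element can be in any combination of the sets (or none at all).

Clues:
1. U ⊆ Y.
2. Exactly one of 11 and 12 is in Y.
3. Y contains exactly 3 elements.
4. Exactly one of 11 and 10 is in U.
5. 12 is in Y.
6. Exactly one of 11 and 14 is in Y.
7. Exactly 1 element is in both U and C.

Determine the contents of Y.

Y = {10, 12, 14}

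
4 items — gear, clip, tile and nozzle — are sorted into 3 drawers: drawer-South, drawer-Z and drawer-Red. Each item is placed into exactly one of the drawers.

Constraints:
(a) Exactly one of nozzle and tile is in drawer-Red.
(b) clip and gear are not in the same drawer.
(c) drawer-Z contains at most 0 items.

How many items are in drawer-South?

2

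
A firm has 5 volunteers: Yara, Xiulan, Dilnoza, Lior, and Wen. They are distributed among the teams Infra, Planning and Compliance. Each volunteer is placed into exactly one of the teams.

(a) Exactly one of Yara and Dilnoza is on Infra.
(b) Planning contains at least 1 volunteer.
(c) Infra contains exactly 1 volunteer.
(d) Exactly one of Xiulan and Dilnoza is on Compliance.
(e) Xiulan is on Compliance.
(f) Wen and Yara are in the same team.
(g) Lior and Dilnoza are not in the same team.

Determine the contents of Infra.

Infra = {Dilnoza}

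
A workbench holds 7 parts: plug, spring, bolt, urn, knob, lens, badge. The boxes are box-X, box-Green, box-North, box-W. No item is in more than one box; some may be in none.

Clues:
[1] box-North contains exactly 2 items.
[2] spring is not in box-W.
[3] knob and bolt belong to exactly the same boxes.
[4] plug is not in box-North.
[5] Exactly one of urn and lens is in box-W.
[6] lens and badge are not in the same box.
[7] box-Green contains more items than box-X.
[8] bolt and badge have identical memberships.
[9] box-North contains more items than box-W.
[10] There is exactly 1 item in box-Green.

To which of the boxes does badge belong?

badge: none

From (2): spring ∉ box-W.
From (4): plug ∉ box-North.
Suppose badge ∈ box-X: no assignment then satisfies all the clues, so badge ∉ box-X.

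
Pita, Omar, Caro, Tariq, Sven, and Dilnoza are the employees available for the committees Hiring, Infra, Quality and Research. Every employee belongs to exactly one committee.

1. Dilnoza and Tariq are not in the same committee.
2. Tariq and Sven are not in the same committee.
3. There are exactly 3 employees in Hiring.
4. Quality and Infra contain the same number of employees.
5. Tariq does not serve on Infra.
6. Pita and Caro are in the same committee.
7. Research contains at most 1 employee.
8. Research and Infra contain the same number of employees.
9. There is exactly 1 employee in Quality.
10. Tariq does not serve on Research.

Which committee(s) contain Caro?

From (5): Tariq ∉ Infra.
From (10): Tariq ∉ Research.
Suppose Caro ∉ Hiring: no assignment then satisfies all the clues, so Caro ∈ Hiring.

Caro: Hiring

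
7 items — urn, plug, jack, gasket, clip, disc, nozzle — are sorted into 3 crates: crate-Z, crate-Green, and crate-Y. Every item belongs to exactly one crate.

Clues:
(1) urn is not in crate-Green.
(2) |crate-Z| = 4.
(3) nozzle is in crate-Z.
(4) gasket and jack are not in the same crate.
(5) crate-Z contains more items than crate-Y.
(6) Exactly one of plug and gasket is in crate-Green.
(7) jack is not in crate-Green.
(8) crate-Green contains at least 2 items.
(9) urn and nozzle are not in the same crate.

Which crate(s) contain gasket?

From (1): urn ∉ crate-Green.
From (3): nozzle ∈ crate-Z.
From (7): jack ∉ crate-Green.
(9): urn ∉ crate-Z.
Only one crate left: urn ∈ crate-Y.
Suppose gasket ∈ crate-Z: no assignment then satisfies all the clues, so gasket ∉ crate-Z.

gasket: crate-Green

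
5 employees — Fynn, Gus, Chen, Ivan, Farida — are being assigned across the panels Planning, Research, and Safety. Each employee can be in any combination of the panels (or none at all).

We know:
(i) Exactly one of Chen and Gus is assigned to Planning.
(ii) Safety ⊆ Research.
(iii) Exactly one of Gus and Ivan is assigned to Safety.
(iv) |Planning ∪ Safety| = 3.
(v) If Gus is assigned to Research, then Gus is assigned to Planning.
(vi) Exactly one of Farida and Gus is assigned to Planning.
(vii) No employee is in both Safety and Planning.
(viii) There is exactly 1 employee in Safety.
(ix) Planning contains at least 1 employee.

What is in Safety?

Safety = {Ivan}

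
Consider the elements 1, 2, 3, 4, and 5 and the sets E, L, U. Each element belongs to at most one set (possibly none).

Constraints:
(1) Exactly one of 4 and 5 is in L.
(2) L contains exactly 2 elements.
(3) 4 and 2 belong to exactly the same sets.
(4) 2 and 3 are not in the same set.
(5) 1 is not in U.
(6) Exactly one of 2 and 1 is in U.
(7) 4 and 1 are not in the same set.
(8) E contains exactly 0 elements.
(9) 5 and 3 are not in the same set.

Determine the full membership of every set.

From (5): 1 ∉ U.
(6) (exactly one): 2 ∈ U.
(8): E already has 0, so the rest are out.
(3): 4 matches 2: 4 ∉ L.
(3): 4 matches 2: 4 ∈ U.
(4): 3 ∉ U.
(1) (exactly one): 5 ∈ L.
(9): 3 ∉ L.
(2): only 2 candidates remain for L, so all are in.

E = {}; L = {1, 5}; U = {2, 4}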